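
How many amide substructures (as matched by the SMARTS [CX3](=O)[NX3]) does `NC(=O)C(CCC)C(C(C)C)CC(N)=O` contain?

[CX3](=O)[NX3] is the SMARTS for an amide: a carbonyl carbon bonded to a trivalent nitrogen.
The molecule carries 2 separate instances of a primary amide (-C(=O)NH2) meeting every constraint; each maps to a distinct set of atoms, giving 2 matches.

2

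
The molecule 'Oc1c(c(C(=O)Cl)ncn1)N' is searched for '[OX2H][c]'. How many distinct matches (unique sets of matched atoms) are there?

1

[OX2H][c] is the SMARTS for a phenol: a hydroxyl oxygen attached to an aromatic carbon.
Exactly one fragment in the molecule meets all constraints, giving 1 match.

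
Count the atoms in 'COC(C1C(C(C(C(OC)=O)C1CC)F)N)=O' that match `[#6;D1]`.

3

The query [#6;D1] means: carbon bonded to exactly one heavy atom.
Check the 17 heavy atoms by environment: 7× C (D3) → no; 1× N (D1) → no; 2× O (D1) → no; 2× O (D2) → no; 3× C (D1) → match; 1× F (D1) → no; 1× C (D2) → no.
That gives 3 matching atoms.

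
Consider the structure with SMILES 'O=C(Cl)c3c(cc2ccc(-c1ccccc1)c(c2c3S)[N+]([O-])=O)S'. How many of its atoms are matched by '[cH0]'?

Check the 24 heavy atoms by environment: 8× c (aromatic, H0) → match; 8× c (aromatic, H1) → no; 2× S (H1) → no; 1× N (charge +1, H0) → no; 1× O (charge -1, H0) → no; 2× O (H0) → no; 1× C (H0) → no; 1× Cl (H0) → no.
That gives 8 matching atoms.

8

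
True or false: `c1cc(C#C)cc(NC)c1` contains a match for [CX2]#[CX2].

True

The pattern [CX2]#[CX2] describes a carbon-carbon triple bond — an alkyne.
The molecule carries an ethynyl group (-C#CH), whose atoms satisfy every constraint of the query, so the pattern matches.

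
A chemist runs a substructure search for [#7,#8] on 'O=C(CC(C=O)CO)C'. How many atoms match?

3

Check the 9 heavy atoms by environment: 6× C → no; 3× O → match.
That gives 3 matching atoms.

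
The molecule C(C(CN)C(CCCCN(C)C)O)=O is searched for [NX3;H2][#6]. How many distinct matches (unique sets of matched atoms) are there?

[NX3;H2][#6] is the SMARTS for a primary amine: a trivalent nitrogen with two H attached to carbon.
Exactly one fragment in the molecule meets all constraints, giving 1 match.

1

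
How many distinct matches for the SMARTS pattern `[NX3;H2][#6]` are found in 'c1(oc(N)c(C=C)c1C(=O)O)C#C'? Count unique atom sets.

[NX3;H2][#6] is the SMARTS for a primary amine: a trivalent nitrogen with two H attached to carbon.
Exactly one fragment in the molecule meets all constraints, giving 1 match.

1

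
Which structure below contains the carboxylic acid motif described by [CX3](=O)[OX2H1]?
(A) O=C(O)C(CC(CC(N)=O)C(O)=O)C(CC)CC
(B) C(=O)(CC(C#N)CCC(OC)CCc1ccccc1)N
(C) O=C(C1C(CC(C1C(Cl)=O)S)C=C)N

A

[CX3](=O)[OX2H1] describes an sp2 carbon double-bonded to O and single-bonded to an -OH oxygen (a carboxylic acid).
(A) contains a carboxylic acid group (-C(=O)OH), which satisfies every atom and bond constraint.
(B) has a primary amide (-C(=O)NH2) but the carbonyl is bonded to N, not to an -OH oxygen.
(C) has an acyl chloride (-C(=O)Cl) but the carbonyl is bonded to Cl, not to an -OH oxygen.
So the answer is (A).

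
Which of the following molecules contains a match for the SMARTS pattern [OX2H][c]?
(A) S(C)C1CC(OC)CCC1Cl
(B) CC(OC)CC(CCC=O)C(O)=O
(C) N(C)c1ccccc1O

[OX2H][c] describes a hydroxyl oxygen attached to an aromatic carbon (a phenol).
(A) has a methoxy ether (-OCH3) but the oxygen has H0, not H1.
(B) has a methoxy ether (-OCH3) but the oxygen has H0, not H1.
(C) contains a hydroxyl group (-OH), which satisfies every atom and bond constraint.
So the answer is (C).

C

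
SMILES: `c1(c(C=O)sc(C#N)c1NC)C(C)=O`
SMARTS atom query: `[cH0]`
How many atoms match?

4

The query [cH0] means: aromatic carbon with no attached hydrogen (substituted or ring-fusion).
Check the 14 heavy atoms by environment: 1× s (aromatic, H0) → no; 4× c (aromatic, H0) → match; 2× C (H0) → no; 2× O (H0) → no; 2× C (H3) → no; 1× C (H1) → no; 1× N (H0) → no; 1× N (H1) → no.
That gives 4 matching atoms.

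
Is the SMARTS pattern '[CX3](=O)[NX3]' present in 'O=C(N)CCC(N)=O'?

Yes

The pattern [CX3](=O)[NX3] describes a carbonyl carbon bonded to a trivalent nitrogen — an amide.
The molecule carries a primary amide (-C(=O)NH2), whose atoms satisfy every constraint of the query, so the pattern matches.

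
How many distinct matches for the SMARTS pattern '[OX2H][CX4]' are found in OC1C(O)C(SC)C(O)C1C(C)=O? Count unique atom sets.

3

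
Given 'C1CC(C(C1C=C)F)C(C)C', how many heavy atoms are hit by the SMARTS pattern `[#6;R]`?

The query [#6;R] means: carbon that is part of a ring.
Check the 11 heavy atoms by environment: 5× C (in 5-ring) → match; 5× C (acyclic) → no; 1× F (acyclic) → no.
That gives 5 matching atoms.

5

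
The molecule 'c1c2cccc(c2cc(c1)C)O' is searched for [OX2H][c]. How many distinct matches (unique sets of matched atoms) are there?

[OX2H][c] is the SMARTS for a phenol: a hydroxyl oxygen attached to an aromatic carbon.
Exactly one fragment in the molecule meets all constraints, giving 1 match.

1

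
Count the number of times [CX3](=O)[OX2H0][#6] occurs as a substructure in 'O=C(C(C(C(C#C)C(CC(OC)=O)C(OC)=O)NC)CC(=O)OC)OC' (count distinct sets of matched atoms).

[CX3](=O)[OX2H0][#6] is the SMARTS for an ester: a carbonyl carbon bonded to an oxygen that is itself bonded to carbon (no H on that O).
The molecule carries 4 separate instances of a methyl-ester group (-C(=O)OCH3) meeting every constraint; each maps to a distinct set of atoms, giving 4 matches.

4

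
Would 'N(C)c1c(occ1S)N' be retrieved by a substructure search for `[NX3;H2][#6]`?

The pattern [NX3;H2][#6] describes a trivalent nitrogen with two H attached to carbon — a primary amine.
The molecule carries a primary amino group (-NH2), whose atoms satisfy every constraint of the query, so the pattern matches.

Yes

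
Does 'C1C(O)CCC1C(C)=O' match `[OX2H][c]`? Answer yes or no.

No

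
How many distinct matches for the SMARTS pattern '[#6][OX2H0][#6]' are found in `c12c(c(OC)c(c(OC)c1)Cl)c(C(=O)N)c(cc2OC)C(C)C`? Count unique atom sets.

[#6][OX2H0][#6] is the SMARTS for an ether: an aliphatic oxygen bridging two carbons with no H on the oxygen.
The molecule carries 3 separate instances of a methoxy ether (-OCH3) meeting every constraint; each maps to a distinct set of atoms, giving 3 matches.

3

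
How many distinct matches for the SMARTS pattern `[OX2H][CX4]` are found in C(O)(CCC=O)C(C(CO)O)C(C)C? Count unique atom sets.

[OX2H][CX4] is the SMARTS for an aliphatic alcohol: a hydroxyl oxygen bound to an sp3 (X4) carbon.
The molecule carries 3 separate instances of a hydroxyl group (-OH) meeting every constraint; each maps to a distinct set of atoms, giving 3 matches.

3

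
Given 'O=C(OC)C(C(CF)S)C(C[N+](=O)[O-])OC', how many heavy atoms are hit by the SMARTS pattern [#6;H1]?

The query [#6;H1] means: any carbon bearing exactly one hydrogen.
Check the 16 heavy atoms by environment: 2× C (H2) → no; 3× C (H1) → match; 1× F (H0) → no; 4× O (H0) → no; 2× C (H3) → no; 1× C (H0) → no; 1× N (charge +1, H0) → no; 1× O (charge -1, H0) → no; 1× S (H1) → no.
That gives 3 matching atoms.

3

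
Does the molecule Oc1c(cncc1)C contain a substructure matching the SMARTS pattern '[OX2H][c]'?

Yes

The pattern [OX2H][c] describes a hydroxyl oxygen attached to an aromatic carbon — a phenol.
The molecule carries a hydroxyl group (-OH), whose atoms satisfy every constraint of the query, so the pattern matches.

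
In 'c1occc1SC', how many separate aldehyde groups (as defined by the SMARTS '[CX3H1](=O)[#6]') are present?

[CX3H1](=O)[#6] is the SMARTS for an aldehyde: an sp2 carbon with one H, double-bonded to O and single-bonded to carbon.
No fragment in the molecule satisfies every constraint, giving 0 matches.

0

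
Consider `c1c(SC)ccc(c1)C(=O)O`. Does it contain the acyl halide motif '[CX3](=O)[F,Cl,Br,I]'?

No

The pattern [CX3](=O)[F,Cl,Br,I] describes a carbonyl carbon bonded to a halogen — an acyl halide.
The closest candidate here is a carboxylic acid group (-C(=O)OH), but the carbonyl is bonded to -OH, not to a halogen. No other fragment satisfies the full query, so there is no match.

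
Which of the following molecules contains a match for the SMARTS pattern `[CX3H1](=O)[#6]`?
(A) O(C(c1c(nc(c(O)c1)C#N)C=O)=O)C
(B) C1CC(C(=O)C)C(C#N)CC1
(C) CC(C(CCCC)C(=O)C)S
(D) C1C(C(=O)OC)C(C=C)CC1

A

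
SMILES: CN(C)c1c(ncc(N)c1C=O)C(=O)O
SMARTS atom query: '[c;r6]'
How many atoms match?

5

Check the 15 heavy atoms by environment: 1× n (aromatic, in 6-ring) → no; 5× c (aromatic, in 6-ring) → match; 4× C (acyclic) → no; 3× O (acyclic) → no; 2× N (acyclic) → no.
That gives 5 matching atoms.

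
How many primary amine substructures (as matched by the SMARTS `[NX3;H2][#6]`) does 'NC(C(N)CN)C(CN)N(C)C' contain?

[NX3;H2][#6] is the SMARTS for a primary amine: a trivalent nitrogen with two H attached to carbon.
The molecule carries 4 separate instances of a primary amino group (-NH2) meeting every constraint; each maps to a distinct set of atoms, giving 4 matches.

4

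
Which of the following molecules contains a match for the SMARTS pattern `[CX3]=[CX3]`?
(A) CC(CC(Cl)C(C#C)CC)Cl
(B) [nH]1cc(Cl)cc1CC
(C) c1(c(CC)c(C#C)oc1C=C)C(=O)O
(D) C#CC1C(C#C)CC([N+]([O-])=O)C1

C

[CX3]=[CX3] describes a non-aromatic C=C double bond between two sp2 carbons (an alkene).
(A) has an ethynyl group (-C#CH) but the C-C bond is a triple bond, not a double bond.
(B) has an ethyl group (-CH2CH3) but its C-C bond is a single bond between CX4 carbons, not CX3=CX3.
(C) contains a vinyl group (-CH=CH2), which satisfies every atom and bond constraint.
(D) has an ethynyl group (-C#CH) but the C-C bond is a triple bond, not a double bond.
So the answer is (C).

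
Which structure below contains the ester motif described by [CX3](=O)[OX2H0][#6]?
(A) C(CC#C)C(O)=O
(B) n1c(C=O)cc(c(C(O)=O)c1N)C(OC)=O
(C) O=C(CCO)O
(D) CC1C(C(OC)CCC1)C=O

B

[CX3](=O)[OX2H0][#6] describes a carbonyl carbon bonded to an oxygen that is itself bonded to carbon (no H on that O) (an ester).
(A) has a carboxylic acid group (-C(=O)OH) but the singly-bonded O carries H (OX2H1, not H0).
(B) contains a methyl-ester group (-C(=O)OCH3), which satisfies every atom and bond constraint.
(C) has a carboxylic acid group (-C(=O)OH) but the singly-bonded O carries H (OX2H1, not H0).
(D) has a methoxy ether (-OCH3) but the ether oxygen is not adjacent to a C=O carbon.
So the answer is (B).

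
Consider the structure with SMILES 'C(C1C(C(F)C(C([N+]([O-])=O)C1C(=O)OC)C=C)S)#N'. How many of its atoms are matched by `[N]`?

2

The query [N] means: uppercase N matches aliphatic (non-aromatic) nitrogen only.
Check the 19 heavy atoms by environment: 11× C → no; 1× N → match; 1× S → no; 1× N (charge +1) → match; 1× O (charge -1) → no; 3× O → no; 1× F → no.
Summing the matching environments: 1 + 1 = 2 matching atoms.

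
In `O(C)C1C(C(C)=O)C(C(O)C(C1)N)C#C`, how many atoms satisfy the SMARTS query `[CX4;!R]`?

The query [CX4;!R] means: aliphatic carbon with four total connections, not in a ring.
Check the 15 heavy atoms by environment: 6× C (X4, in 6-ring) → no; 1× C (X3, acyclic) → no; 1× O (X1, acyclic) → no; 2× C (X4, acyclic) → match; 2× C (X2, acyclic) → no; 2× O (X2, acyclic) → no; 1× N (X3, acyclic) → no.
That gives 2 matching atoms.

2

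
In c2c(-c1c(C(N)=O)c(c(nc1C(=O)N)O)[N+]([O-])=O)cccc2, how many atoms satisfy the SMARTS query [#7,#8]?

9

The query [#7,#8] means: nitrogen or oxygen (comma = OR).
Check the 22 heavy atoms by environment: 1× n (aromatic) → match; 11× c (aromatic) → no; 2× C → no; 4× O → match; 2× N → match; 1× N (charge +1) → match; 1× O (charge -1) → match.
Summing the matching environments: 1 + 4 + 2 + 1 + 1 = 9 matching atoms.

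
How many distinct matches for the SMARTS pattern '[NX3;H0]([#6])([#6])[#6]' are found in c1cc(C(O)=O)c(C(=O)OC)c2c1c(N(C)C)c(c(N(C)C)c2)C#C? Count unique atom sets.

2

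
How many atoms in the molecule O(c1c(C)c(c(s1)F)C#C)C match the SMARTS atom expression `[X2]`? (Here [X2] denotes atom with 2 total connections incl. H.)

4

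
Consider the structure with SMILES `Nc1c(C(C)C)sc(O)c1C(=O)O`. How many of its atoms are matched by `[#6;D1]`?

2

The query [#6;D1] means: carbon bonded to exactly one heavy atom.
Check the 13 heavy atoms by environment: 1× s (aromatic, D2) → no; 4× c (aromatic, D3) → no; 2× C (D3) → no; 3× O (D1) → no; 2× C (D1) → match; 1× N (D1) → no.
That gives 2 matching atoms.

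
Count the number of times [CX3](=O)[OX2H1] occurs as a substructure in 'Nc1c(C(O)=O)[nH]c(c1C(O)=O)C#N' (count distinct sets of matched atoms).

2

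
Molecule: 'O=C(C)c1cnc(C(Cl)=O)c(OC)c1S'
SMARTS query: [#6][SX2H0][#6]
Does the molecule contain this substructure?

No

The pattern [#6][SX2H0][#6] describes an aliphatic sulfur bridging two carbons with no H on the sulfur — a thioether.
The closest candidate here is a methoxy ether (-OCH3), but the bridging atom is O, not S. No other fragment satisfies the full query, so there is no match.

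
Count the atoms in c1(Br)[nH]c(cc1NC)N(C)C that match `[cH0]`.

3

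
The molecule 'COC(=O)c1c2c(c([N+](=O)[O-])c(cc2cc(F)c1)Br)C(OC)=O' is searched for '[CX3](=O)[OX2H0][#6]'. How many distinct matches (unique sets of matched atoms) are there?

[CX3](=O)[OX2H0][#6] is the SMARTS for an ester: a carbonyl carbon bonded to an oxygen that is itself bonded to carbon (no H on that O).
The molecule carries 2 separate instances of a methyl-ester group (-C(=O)OCH3) meeting every constraint; each maps to a distinct set of atoms, giving 2 matches.

2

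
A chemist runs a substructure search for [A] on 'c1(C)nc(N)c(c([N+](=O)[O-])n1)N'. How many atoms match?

6

The query [A] means: A matches any aliphatic (non-aromatic) heavy atom.
Check the 12 heavy atoms by environment: 2× n (aromatic) → no; 4× c (aromatic) → no; 1× N (charge +1) → match; 1× O (charge -1) → match; 1× O → match; 2× N → match; 1× C → match.
Summing the matching environments: 1 + 1 + 1 + 2 + 1 = 6 matching atoms.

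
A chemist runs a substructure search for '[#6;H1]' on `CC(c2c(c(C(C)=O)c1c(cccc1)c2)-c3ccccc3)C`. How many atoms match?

Check the 22 heavy atoms by environment: 6× c (aromatic, H0) → no; 10× c (aromatic, H1) → match; 1× C (H1) → match; 3× C (H3) → no; 1× C (H0) → no; 1× O (H0) → no.
Summing the matching environments: 10 + 1 = 11 matching atoms.

11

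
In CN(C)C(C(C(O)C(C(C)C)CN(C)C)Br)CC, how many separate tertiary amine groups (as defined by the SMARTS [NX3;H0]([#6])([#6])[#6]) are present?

2

[NX3;H0]([#6])([#6])[#6] is the SMARTS for a tertiary amine: a trivalent nitrogen with no H, bonded to three carbons.
The molecule carries 2 separate instances of a dimethylamino group (-N(CH3)2) meeting every constraint; each maps to a distinct set of atoms, giving 2 matches.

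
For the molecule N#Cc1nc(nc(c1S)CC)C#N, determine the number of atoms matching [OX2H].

0

Check the 13 heavy atoms by environment: 2× n (aromatic, H0, X2) → no; 4× c (aromatic, H0, X3) → no; 2× C (H0, X2) → no; 2× N (H0, X1) → no; 1× S (H1, X2) → no; 1× C (H2, X4) → no; 1× C (H3, X4) → no.
No environment satisfies the query, so 0 matching atoms.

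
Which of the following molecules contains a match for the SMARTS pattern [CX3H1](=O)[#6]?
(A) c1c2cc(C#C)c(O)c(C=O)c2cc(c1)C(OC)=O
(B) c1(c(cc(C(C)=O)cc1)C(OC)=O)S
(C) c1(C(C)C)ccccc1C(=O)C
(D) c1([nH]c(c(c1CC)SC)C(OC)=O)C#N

A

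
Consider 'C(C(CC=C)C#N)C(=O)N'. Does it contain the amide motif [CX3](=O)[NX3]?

The pattern [CX3](=O)[NX3] describes a carbonyl carbon bonded to a trivalent nitrogen — an amide.
The molecule carries a primary amide (-C(=O)NH2), whose atoms satisfy every constraint of the query, so the pattern matches.

Yes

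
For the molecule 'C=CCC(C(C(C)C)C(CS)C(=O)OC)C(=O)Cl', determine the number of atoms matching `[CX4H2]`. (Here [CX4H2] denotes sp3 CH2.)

The query [CX4H2] means: sp3 carbon (X4) with exactly two hydrogens.
Check the 18 heavy atoms by environment: 2× C (H2, X4) → match; 4× C (H1, X4) → no; 3× C (H3, X4) → no; 2× C (H0, X3) → no; 2× O (H0, X1) → no; 1× O (H0, X2) → no; 1× S (H1, X2) → no; 1× C (H1, X3) → no; 1× C (H2, X3) → no; 1× Cl (H0, X1) → no.
That gives 2 matching atoms.

2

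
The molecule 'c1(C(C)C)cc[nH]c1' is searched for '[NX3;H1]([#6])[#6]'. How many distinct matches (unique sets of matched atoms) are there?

0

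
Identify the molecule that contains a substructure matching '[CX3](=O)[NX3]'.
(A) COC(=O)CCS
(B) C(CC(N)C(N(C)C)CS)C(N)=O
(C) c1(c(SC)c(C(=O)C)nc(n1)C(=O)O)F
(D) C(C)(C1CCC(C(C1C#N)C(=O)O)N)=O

B

[CX3](=O)[NX3] describes a carbonyl carbon bonded to a trivalent nitrogen (an amide).
(A) has a methyl-ester group (-C(=O)OCH3) but the carbonyl is bonded to O, not to an NX3 nitrogen.
(B) contains a primary amide (-C(=O)NH2), which satisfies every atom and bond constraint.
(C) has a carboxylic acid group (-C(=O)OH) but the carbonyl is bonded to O, not to an NX3 nitrogen.
(D) has a nitrile (-C#N) but the nitrile N is NX1 (triple-bonded), not NX3.
So the answer is (B).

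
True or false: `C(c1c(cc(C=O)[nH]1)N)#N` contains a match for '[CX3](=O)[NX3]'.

False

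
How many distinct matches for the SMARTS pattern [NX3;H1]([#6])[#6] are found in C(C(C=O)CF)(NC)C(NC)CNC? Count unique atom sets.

3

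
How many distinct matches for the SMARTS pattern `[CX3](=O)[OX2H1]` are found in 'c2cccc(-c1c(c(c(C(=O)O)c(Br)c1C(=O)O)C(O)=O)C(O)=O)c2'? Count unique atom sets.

4

[CX3](=O)[OX2H1] is the SMARTS for a carboxylic acid: an sp2 carbon double-bonded to O and single-bonded to an -OH oxygen.
The molecule carries 4 separate instances of a carboxylic acid group (-C(=O)OH) meeting every constraint; each maps to a distinct set of atoms, giving 4 matches.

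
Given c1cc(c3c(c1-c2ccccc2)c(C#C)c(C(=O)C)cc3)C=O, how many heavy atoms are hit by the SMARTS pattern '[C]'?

5

The query [C] means: uppercase C matches aliphatic (non-aromatic) carbon only.
Check the 23 heavy atoms by environment: 16× c (aromatic) → no; 5× C → match; 2× O → no.
That gives 5 matching atoms.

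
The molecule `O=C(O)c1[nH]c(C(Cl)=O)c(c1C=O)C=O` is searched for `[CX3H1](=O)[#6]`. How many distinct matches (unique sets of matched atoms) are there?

2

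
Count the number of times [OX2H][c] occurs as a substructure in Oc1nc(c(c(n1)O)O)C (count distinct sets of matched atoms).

[OX2H][c] is the SMARTS for a phenol: a hydroxyl oxygen attached to an aromatic carbon.
The molecule carries 3 separate instances of a hydroxyl group (-OH) meeting every constraint; each maps to a distinct set of atoms, giving 3 matches.

3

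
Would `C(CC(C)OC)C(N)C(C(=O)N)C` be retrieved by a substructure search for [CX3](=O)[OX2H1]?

No

The pattern [CX3](=O)[OX2H1] describes an sp2 carbon double-bonded to O and single-bonded to an -OH oxygen — a carboxylic acid.
The closest candidate here is a primary amide (-C(=O)NH2), but the carbonyl is bonded to N, not to an -OH oxygen. No other fragment satisfies the full query, so there is no match.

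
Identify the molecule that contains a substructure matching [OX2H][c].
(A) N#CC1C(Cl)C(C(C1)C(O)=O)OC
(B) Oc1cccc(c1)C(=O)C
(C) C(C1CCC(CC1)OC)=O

B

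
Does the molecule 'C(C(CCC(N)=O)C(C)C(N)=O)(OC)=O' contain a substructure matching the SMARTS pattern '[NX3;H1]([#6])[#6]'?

The pattern [NX3;H1]([#6])[#6] describes a trivalent nitrogen with one H, bonded to two carbons — a secondary amine.
The closest candidate here is a primary amide (-C(=O)NH2), but the -C(=O)NH2 nitrogen has H2, not H1. No other fragment satisfies the full query, so there is no match.

No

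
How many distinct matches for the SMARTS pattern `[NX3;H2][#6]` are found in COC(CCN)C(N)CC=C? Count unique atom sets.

[NX3;H2][#6] is the SMARTS for a primary amine: a trivalent nitrogen with two H attached to carbon.
The molecule carries 2 separate instances of a primary amino group (-NH2) meeting every constraint; each maps to a distinct set of atoms, giving 2 matches.

2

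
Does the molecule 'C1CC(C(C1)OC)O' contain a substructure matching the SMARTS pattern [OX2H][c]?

No

The pattern [OX2H][c] describes a hydroxyl oxygen attached to an aromatic carbon — a phenol.
The closest candidate here is a hydroxyl group (-OH), but the -OH is on an aliphatic carbon, not an aromatic c. No other fragment satisfies the full query, so there is no match.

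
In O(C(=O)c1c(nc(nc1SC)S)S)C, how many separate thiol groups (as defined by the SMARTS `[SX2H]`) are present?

2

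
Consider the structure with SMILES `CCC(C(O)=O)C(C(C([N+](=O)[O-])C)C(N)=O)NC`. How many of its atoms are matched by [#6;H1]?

4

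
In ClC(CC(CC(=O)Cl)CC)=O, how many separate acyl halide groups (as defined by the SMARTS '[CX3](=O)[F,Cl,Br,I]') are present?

2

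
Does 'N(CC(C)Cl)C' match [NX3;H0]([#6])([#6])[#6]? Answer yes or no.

No

The pattern [NX3;H0]([#6])([#6])[#6] describes a trivalent nitrogen with no H, bonded to three carbons — a tertiary amine.
The closest candidate here is an N-methylamino group (-NHCH3), but the nitrogen still has one H (H1), not H0. No other fragment satisfies the full query, so there is no match.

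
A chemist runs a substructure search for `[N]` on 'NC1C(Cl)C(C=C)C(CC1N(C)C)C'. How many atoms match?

2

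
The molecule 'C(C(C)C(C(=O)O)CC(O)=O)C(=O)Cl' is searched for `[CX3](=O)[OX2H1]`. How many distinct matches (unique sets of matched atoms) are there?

2

[CX3](=O)[OX2H1] is the SMARTS for a carboxylic acid: an sp2 carbon double-bonded to O and single-bonded to an -OH oxygen.
The molecule carries 2 separate instances of a carboxylic acid group (-C(=O)OH) meeting every constraint; each maps to a distinct set of atoms, giving 2 matches.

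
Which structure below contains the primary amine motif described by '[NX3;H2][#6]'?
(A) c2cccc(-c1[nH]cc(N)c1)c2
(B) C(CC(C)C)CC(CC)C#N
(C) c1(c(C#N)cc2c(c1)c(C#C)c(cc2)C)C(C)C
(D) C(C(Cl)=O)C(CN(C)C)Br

A

[NX3;H2][#6] describes a trivalent nitrogen with two H attached to carbon (a primary amine).
(A) contains a primary amino group (-NH2), which satisfies every atom and bond constraint.
(B) has a nitrile (-C#N) but the nitrogen is NX1 (triple-bonded), not NX3 with two H.
(C) has a nitrile (-C#N) but the nitrogen is NX1 (triple-bonded), not NX3 with two H.
(D) has a dimethylamino group (-N(CH3)2) but the nitrogen has H0, not H2.
So the answer is (A).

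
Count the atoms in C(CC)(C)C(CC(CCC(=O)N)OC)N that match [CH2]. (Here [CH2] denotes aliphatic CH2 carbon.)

4

The query [CH2] means: aliphatic carbon with exactly two hydrogens.
Check the 15 heavy atoms by environment: 4× C (H2) → match; 3× C (H1) → no; 3× C (H3) → no; 1× C (H0) → no; 2× O (H0) → no; 2× N (H2) → no.
That gives 4 matching atoms.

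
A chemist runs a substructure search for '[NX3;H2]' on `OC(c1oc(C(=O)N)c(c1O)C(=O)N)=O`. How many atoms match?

Check the 15 heavy atoms by environment: 1× o (aromatic, H0, X2) → no; 4× c (aromatic, H0, X3) → no; 2× O (H1, X2) → no; 3× C (H0, X3) → no; 3× O (H0, X1) → no; 2× N (H2, X3) → match.
That gives 2 matching atoms.

2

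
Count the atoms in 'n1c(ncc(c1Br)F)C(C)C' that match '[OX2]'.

0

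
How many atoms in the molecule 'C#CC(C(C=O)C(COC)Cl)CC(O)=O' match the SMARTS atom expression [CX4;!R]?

Check the 15 heavy atoms by environment: 6× C (X4, acyclic) → match; 2× C (X2, acyclic) → no; 2× O (X2, acyclic) → no; 2× C (X3, acyclic) → no; 2× O (X1, acyclic) → no; 1× Cl (X1, acyclic) → no.
That gives 6 matching atoms.

6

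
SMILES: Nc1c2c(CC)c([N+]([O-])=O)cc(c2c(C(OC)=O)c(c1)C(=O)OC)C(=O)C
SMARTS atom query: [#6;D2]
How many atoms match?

3

The query [#6;D2] means: any carbon bonded to exactly two heavy atoms.
Check the 27 heavy atoms by environment: 8× c (aromatic, D3) → no; 2× c (aromatic, D2) → match; 1× N (charge +1, D3) → no; 1× O (charge -1, D1) → no; 4× O (D1) → no; 1× C (D2) → match; 4× C (D1) → no; 3× C (D3) → no; 2× O (D2) → no; 1× N (D1) → no.
Summing the matching environments: 2 + 1 = 3 matching atoms.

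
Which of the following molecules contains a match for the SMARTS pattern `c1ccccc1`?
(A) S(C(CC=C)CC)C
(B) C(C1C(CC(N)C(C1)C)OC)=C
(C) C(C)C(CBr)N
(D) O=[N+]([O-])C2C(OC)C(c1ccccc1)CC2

D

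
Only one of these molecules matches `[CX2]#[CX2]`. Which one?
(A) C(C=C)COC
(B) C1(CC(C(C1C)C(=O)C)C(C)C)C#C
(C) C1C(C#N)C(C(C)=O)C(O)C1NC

B

[CX2]#[CX2] describes a carbon-carbon triple bond (an alkyne).
(A) has a vinyl group (-CH=CH2) but the C=C is a double bond; both carbons are CX3, not CX2.
(B) contains an ethynyl group (-C#CH), which satisfies every atom and bond constraint.
(C) has a nitrile (-C#N) but the triple bond is C#N, not C#C.
So the answer is (B).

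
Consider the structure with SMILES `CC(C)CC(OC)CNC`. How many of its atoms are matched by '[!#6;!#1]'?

2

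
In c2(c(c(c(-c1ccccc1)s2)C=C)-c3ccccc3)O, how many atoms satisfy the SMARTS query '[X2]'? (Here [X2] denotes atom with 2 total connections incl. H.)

The query [X2] means: any atom with exactly two total connections (bonds + H).
Check the 20 heavy atoms by environment: 1× s (aromatic, X2) → match; 16× c (aromatic, X3) → no; 2× C (X3) → no; 1× O (X2) → match.
Summing the matching environments: 1 + 1 = 2 matching atoms.

2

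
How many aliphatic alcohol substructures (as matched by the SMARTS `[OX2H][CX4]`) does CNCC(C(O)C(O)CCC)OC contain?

2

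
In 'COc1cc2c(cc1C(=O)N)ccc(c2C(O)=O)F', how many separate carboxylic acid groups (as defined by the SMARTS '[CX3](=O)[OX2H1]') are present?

1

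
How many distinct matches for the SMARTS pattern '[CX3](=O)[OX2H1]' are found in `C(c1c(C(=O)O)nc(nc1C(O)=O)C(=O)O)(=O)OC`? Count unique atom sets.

3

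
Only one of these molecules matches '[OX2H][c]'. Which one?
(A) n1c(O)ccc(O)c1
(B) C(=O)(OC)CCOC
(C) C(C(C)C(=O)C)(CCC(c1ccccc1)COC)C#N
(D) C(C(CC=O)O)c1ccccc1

A

[OX2H][c] describes a hydroxyl oxygen attached to an aromatic carbon (a phenol).
(A) contains a hydroxyl group (-OH), which satisfies every atom and bond constraint.
(B) has a methoxy ether (-OCH3) but the oxygen has H0, not H1.
(C) has a methoxy ether (-OCH3) but the oxygen has H0, not H1.
(D) has a hydroxyl group (-OH) but the -OH is on an aliphatic carbon, not an aromatic c.
So the answer is (A).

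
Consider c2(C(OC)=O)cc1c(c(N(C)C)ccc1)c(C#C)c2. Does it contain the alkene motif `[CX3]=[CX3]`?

No

The pattern [CX3]=[CX3] describes a non-aromatic C=C double bond between two sp2 carbons — an alkene.
The closest candidate here is an ethynyl group (-C#CH), but the C-C bond is a triple bond, not a double bond. No other fragment satisfies the full query, so there is no match.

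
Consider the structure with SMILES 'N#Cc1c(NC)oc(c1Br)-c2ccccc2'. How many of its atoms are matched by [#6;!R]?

2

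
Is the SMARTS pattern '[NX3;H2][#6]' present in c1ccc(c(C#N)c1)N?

Yes

The pattern [NX3;H2][#6] describes a trivalent nitrogen with two H attached to carbon — a primary amine.
The molecule carries a primary amino group (-NH2), whose atoms satisfy every constraint of the query, so the pattern matches.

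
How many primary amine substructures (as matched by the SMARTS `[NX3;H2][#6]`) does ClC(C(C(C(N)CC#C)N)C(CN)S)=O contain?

3

[NX3;H2][#6] is the SMARTS for a primary amine: a trivalent nitrogen with two H attached to carbon.
The molecule carries 3 separate instances of a primary amino group (-NH2) meeting every constraint; each maps to a distinct set of atoms, giving 3 matches.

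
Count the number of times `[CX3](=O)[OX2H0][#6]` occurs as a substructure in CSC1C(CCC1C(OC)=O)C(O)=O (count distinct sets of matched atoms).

[CX3](=O)[OX2H0][#6] is the SMARTS for an ester: a carbonyl carbon bonded to an oxygen that is itself bonded to carbon (no H on that O).
Exactly one fragment in the molecule meets all constraints, giving 1 match.

1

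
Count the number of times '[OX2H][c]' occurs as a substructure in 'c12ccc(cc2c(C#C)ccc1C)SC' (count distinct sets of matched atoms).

[OX2H][c] is the SMARTS for a phenol: a hydroxyl oxygen attached to an aromatic carbon.
No fragment in the molecule satisfies every constraint, giving 0 matches.

0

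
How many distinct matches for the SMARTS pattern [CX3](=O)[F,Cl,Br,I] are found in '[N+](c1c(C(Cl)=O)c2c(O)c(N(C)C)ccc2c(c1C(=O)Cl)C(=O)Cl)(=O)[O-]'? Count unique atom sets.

[CX3](=O)[F,Cl,Br,I] is the SMARTS for an acyl halide: a carbonyl carbon bonded to a halogen.
The molecule carries 3 separate instances of an acyl chloride (-C(=O)Cl) meeting every constraint; each maps to a distinct set of atoms, giving 3 matches.

3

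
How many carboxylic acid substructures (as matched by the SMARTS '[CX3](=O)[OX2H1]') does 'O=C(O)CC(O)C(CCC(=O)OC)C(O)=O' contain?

2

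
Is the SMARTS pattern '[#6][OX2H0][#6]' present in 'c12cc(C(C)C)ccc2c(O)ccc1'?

The pattern [#6][OX2H0][#6] describes an aliphatic oxygen bridging two carbons with no H on the oxygen — an ether.
The closest candidate here is a hydroxyl group (-OH), but the oxygen has H1, not H0 bridging two carbons. No other fragment satisfies the full query, so there is no match.

No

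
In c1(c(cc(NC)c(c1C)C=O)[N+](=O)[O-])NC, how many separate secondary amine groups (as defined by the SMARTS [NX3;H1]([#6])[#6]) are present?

2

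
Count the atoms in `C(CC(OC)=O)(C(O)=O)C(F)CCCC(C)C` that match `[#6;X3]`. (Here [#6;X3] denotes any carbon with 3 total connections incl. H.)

2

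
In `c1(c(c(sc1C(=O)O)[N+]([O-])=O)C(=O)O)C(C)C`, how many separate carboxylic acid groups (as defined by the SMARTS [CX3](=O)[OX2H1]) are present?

2

[CX3](=O)[OX2H1] is the SMARTS for a carboxylic acid: an sp2 carbon double-bonded to O and single-bonded to an -OH oxygen.
The molecule carries 2 separate instances of a carboxylic acid group (-C(=O)OH) meeting every constraint; each maps to a distinct set of atoms, giving 2 matches.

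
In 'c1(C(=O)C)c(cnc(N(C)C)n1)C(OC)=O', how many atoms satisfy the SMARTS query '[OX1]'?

2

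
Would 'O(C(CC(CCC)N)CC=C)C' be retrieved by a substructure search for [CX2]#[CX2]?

No

The pattern [CX2]#[CX2] describes a carbon-carbon triple bond — an alkyne.
The closest candidate here is a vinyl group (-CH=CH2), but the C=C is a double bond; both carbons are CX3, not CX2. No other fragment satisfies the full query, so there is no match.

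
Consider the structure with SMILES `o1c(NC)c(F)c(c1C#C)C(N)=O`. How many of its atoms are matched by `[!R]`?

8

The query [!R] means: !R matches any atom not in a ring.
Check the 13 heavy atoms by environment: 1× o (aromatic, in 5-ring) → no; 4× c (aromatic, in 5-ring) → no; 1× F (acyclic) → match; 2× N (acyclic) → match; 4× C (acyclic) → match; 1× O (acyclic) → match.
Summing the matching environments: 1 + 2 + 4 + 1 = 8 matching atoms.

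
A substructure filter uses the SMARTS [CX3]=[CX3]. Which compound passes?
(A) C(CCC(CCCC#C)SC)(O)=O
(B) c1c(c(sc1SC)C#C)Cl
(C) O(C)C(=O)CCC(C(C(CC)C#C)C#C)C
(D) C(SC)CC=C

[CX3]=[CX3] describes a non-aromatic C=C double bond between two sp2 carbons (an alkene).
(A) has an ethynyl group (-C#CH) but the C-C bond is a triple bond, not a double bond.
(B) has an ethynyl group (-C#CH) but the C-C bond is a triple bond, not a double bond.
(C) has an ethynyl group (-C#CH) but the C-C bond is a triple bond, not a double bond.
(D) contains a vinyl group (-CH=CH2), which satisfies every atom and bond constraint.
So the answer is (D).

D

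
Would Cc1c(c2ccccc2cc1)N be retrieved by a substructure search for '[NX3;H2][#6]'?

Yes

The pattern [NX3;H2][#6] describes a trivalent nitrogen with two H attached to carbon — a primary amine.
The molecule carries a primary amino group (-NH2), whose atoms satisfy every constraint of the query, so the pattern matches.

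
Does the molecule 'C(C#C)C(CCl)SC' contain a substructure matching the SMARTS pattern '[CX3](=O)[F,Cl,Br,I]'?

No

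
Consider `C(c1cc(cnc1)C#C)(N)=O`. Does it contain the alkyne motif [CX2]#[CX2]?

Yes

The pattern [CX2]#[CX2] describes a carbon-carbon triple bond — an alkyne.
The molecule carries an ethynyl group (-C#CH), whose atoms satisfy every constraint of the query, so the pattern matches.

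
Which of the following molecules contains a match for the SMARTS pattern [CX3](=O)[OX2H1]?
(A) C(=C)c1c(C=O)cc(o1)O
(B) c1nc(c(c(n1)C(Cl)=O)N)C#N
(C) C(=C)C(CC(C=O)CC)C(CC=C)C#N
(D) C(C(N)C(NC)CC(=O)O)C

D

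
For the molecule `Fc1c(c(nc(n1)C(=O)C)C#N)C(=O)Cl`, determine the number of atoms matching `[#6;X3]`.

6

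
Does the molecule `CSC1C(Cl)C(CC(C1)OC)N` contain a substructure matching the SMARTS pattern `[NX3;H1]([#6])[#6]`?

No

The pattern [NX3;H1]([#6])[#6] describes a trivalent nitrogen with one H, bonded to two carbons — a secondary amine.
The closest candidate here is a primary amino group (-NH2), but the nitrogen has H2 and only one carbon neighbour. No other fragment satisfies the full query, so there is no match.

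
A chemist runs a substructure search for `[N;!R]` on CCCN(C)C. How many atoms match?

1

Check the 6 heavy atoms by environment: 5× C (acyclic) → no; 1× N (acyclic) → match.
That gives 1 matching atom.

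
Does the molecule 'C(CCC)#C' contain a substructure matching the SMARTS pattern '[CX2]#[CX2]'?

Yes

The pattern [CX2]#[CX2] describes a carbon-carbon triple bond — an alkyne.
The molecule carries an ethynyl group (-C#CH), whose atoms satisfy every constraint of the query, so the pattern matches.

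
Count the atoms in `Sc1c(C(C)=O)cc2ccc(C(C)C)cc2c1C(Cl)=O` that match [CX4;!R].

The query [CX4;!R] means: aliphatic carbon with four total connections, not in a ring.
Check the 20 heavy atoms by environment: 10× c (aromatic, X3, in 6-ring) → no; 1× S (X2, acyclic) → no; 4× C (X4, acyclic) → match; 2× C (X3, acyclic) → no; 2× O (X1, acyclic) → no; 1× Cl (X1, acyclic) → no.
That gives 4 matching atoms.

4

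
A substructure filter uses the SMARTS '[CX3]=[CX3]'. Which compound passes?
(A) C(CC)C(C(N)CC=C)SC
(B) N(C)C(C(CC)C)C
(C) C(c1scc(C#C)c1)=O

A

[CX3]=[CX3] describes a non-aromatic C=C double bond between two sp2 carbons (an alkene).
(A) contains a vinyl group (-CH=CH2), which satisfies every atom and bond constraint.
(B) has an ethyl group (-CH2CH3) but its C-C bond is a single bond between CX4 carbons, not CX3=CX3.
(C) has an ethynyl group (-C#CH) but the C-C bond is a triple bond, not a double bond.
So the answer is (A).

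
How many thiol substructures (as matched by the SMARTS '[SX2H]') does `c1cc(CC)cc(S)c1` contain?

1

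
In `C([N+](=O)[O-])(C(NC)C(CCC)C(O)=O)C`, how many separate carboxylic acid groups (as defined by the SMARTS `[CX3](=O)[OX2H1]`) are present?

1

[CX3](=O)[OX2H1] is the SMARTS for a carboxylic acid: an sp2 carbon double-bonded to O and single-bonded to an -OH oxygen.
Exactly one fragment in the molecule meets all constraints, giving 1 match.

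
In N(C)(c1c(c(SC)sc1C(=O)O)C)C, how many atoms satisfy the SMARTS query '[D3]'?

6

The query [D3] means: atom with exactly three heavy-atom neighbours.
Check the 14 heavy atoms by environment: 1× s (aromatic, D2) → no; 4× c (aromatic, D3) → match; 1× S (D2) → no; 4× C (D1) → no; 1× C (D3) → match; 2× O (D1) → no; 1× N (D3) → match.
Summing the matching environments: 4 + 1 + 1 = 6 matching atoms.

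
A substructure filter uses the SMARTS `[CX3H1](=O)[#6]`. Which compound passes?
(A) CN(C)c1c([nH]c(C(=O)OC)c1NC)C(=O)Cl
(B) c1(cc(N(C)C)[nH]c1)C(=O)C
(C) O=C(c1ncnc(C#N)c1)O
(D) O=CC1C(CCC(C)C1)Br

D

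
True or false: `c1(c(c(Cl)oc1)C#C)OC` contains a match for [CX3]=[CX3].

False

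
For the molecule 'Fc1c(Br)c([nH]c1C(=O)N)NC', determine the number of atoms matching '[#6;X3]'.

The query [#6;X3] means: any carbon (aromatic or not) with three total connections.
Check the 12 heavy atoms by environment: 1× n (aromatic, X3) → no; 4× c (aromatic, X3) → match; 1× Br (X1) → no; 1× F (X1) → no; 2× N (X3) → no; 1× C (X4) → no; 1× C (X3) → match; 1× O (X1) → no.
Summing the matching environments: 4 + 1 = 5 matching atoms.

5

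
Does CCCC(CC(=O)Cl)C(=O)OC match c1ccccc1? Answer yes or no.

No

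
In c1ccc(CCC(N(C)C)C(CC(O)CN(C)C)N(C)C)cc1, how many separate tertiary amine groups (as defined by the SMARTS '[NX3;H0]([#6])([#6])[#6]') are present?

3

[NX3;H0]([#6])([#6])[#6] is the SMARTS for a tertiary amine: a trivalent nitrogen with no H, bonded to three carbons.
The molecule carries 3 separate instances of a dimethylamino group (-N(CH3)2) meeting every constraint; each maps to a distinct set of atoms, giving 3 matches.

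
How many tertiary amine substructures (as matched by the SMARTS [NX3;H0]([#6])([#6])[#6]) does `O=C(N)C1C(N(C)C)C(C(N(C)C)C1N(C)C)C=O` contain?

[NX3;H0]([#6])([#6])[#6] is the SMARTS for a tertiary amine: a trivalent nitrogen with no H, bonded to three carbons.
The molecule carries 3 separate instances of a dimethylamino group (-N(CH3)2) meeting every constraint; each maps to a distinct set of atoms, giving 3 matches.

3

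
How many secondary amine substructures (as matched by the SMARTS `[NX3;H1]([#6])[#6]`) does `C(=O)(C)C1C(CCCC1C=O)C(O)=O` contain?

0

[NX3;H1]([#6])[#6] is the SMARTS for a secondary amine: a trivalent nitrogen with one H, bonded to two carbons.
No fragment in the molecule satisfies every constraint, giving 0 matches.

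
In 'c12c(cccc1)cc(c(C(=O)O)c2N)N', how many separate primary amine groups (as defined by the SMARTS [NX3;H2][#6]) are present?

2

[NX3;H2][#6] is the SMARTS for a primary amine: a trivalent nitrogen with two H attached to carbon.
The molecule carries 2 separate instances of a primary amino group (-NH2) meeting every constraint; each maps to a distinct set of atoms, giving 2 matches.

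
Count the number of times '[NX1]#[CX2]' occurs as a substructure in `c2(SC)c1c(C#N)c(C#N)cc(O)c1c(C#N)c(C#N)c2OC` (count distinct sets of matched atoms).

4

[NX1]#[CX2] is the SMARTS for a nitrile: a nitrogen triple-bonded to a two-connected carbon.
The molecule carries 4 separate instances of a nitrile (-C#N) meeting every constraint; each maps to a distinct set of atoms, giving 4 matches.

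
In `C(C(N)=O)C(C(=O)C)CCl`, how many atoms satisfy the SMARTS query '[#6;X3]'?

2

Check the 10 heavy atoms by environment: 4× C (X4) → no; 2× C (X3) → match; 2× O (X1) → no; 1× N (X3) → no; 1× Cl (X1) → no.
That gives 2 matching atoms.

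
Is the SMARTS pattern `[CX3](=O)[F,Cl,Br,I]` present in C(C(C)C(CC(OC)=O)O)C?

The pattern [CX3](=O)[F,Cl,Br,I] describes a carbonyl carbon bonded to a halogen — an acyl halide.
The closest candidate here is a methyl-ester group (-C(=O)OCH3), but the carbonyl is bonded to -O-C, not to a halogen. No other fragment satisfies the full query, so there is no match.

No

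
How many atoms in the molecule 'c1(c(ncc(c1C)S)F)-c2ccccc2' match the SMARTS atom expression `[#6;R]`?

11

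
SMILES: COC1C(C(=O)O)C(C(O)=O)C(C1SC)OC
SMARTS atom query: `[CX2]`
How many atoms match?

Check the 17 heavy atoms by environment: 8× C (X4) → no; 1× S (X2) → no; 4× O (X2) → no; 2× C (X3) → no; 2× O (X1) → no.
No environment satisfies the query, so 0 matching atoms.

0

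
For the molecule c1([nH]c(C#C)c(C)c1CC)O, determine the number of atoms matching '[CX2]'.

The query [CX2] means: C with X2: aliphatic carbon with exactly 2 total connections.
Check the 11 heavy atoms by environment: 1× n (aromatic, X3) → no; 4× c (aromatic, X3) → no; 1× O (X2) → no; 3× C (X4) → no; 2× C (X2) → match.
That gives 2 matching atoms.

2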